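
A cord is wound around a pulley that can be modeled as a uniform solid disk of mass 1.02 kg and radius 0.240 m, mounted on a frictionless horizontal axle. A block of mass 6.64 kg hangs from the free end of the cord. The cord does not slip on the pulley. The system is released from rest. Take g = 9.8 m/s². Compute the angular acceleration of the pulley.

I = ½MR² = (1/2)(1.02)(0.240)² = 0.02938 kg·m².
Block: mg − T = ma. Pulley: TR = Iα. No-slip: a = αR, so T = (I/R²)a = 0.5100·a.
Then mg = (m + 0.5100)a, so a = (6.64)(9.8)/(6.64 + 0.5100) = 9.101 m/s².
α = a/R = 9.101/0.240 = 37.92 rad/s².

α ≈ 37.9 rad/s²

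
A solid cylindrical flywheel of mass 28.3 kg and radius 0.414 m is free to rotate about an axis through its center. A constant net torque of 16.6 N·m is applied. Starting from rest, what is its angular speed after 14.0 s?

ω ≈ 95.8 rad/s

I = ½MR² = (1/2)(28.3)(0.414)² = 2.425 kg·m².
α = τ/I = 16.6/2.425 = 6.845 rad/s².
ω = ω₀ + αt = 0 + (6.845)(14.0) = 95.83 rad/s.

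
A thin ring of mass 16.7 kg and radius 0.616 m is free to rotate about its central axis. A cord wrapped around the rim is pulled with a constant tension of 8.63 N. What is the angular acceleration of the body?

α ≈ 0.839 rad/s²

I = MR² = (16.7)(0.616)² = 6.337 kg·m².
τ = F R = (8.63)(0.616) = 5.316 N·m.
From τ = Iα: α = 5.316/6.337 = 0.8389 rad/s².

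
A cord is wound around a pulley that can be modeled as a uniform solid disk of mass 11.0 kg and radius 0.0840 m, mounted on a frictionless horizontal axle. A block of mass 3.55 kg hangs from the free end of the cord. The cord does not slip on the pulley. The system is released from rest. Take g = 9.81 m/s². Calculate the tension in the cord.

I = ½MR² = (1/2)(11.0)(0.0840)² = 0.03881 kg·m².
Block: mg − T = ma. Pulley: TR = Iα. No-slip: a = αR, so T = (I/R²)a = 5.500·a.
Then mg = (m + 5.500)a, so a = (3.55)(9.81)/(3.55 + 5.500) = 3.848 m/s².
T = 5.500·a = 21.16 N.

T ≈ 21.2 N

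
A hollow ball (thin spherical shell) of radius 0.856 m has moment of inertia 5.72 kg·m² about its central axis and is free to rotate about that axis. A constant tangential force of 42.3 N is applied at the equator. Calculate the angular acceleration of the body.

α ≈ 6.33 rad/s²

τ = F R = (42.3)(0.856) = 36.21 N·m.
Newton's second law for rotation, τ = Iα, gives α = τ/I = 36.21/5.720 = 6.330 rad/s².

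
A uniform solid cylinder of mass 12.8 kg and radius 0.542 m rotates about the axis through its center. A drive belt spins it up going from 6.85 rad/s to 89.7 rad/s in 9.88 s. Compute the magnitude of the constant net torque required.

τ ≈ 15.8 N·m

I = ½MR² = (1/2)(12.8)(0.542)² = 1.880 kg·m².
α = Δω/Δt = (89.7 − 6.85)/9.88 = 8.386 rad/s².
τ = Iα = (1.880)(8.386) = 15.77 N·m.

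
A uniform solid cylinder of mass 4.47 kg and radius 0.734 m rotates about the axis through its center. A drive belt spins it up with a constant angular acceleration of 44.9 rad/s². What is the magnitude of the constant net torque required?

I = ½MR² = (1/2)(4.47)(0.734)² = 1.204 kg·m².
τ = Iα = (1.204)(44.90) = 54.06 N·m.

τ ≈ 54.1 N·m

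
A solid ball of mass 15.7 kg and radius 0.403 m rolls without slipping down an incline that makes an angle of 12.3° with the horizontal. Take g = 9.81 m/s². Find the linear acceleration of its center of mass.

a ≈ 1.49 m/s²

Translation along the incline: Mg sinθ − f = Ma.
Rotation about the center: fR = Iα with I = (2/5)MR². No-slip gives a = αR, so f = (I/R²)a = (2/5)M a.
Substituting: Mg sinθ = (1 + 0.4000)Ma, so a = g sinθ/(1 + 0.4000) = (9.81) sin 12.3° / 1.400 = 1.493 m/s².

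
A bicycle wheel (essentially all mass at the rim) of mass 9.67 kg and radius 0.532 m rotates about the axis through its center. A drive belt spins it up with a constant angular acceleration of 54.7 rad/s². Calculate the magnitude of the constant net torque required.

I = MR² = (9.67)(0.532)² = 2.737 kg·m².
τ = Iα = (2.737)(54.70) = 149.7 N·m.

τ ≈ 150 N·m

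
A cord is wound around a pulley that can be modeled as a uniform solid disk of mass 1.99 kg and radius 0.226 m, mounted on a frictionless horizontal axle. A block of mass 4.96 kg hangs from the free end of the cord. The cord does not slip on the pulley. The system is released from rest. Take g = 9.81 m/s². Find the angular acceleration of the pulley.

α ≈ 36.2 rad/s²

I = ½MR² = (1/2)(1.99)(0.226)² = 0.05082 kg·m².
Block: mg − T = ma. Pulley: TR = Iα. No-slip: a = αR, so T = (I/R²)a = 0.9950·a.
Then mg = (m + 0.9950)a, so a = (4.96)(9.81)/(4.96 + 0.9950) = 8.171 m/s².
α = a/R = 8.171/0.226 = 36.15 rad/s².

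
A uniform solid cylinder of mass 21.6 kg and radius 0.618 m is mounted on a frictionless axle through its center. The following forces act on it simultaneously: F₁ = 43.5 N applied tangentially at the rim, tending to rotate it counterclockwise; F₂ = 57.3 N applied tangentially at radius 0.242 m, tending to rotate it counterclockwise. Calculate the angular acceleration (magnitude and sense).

α ≈ 9.88 rad/s², counterclockwise

I = ½MR² = (1/2)(21.6)(0.618)² = 4.125 kg·m².
Taking counterclockwise as positive: τ₁ = +(43.5)(0.618) = +26.88 N·m; τ₂ = +(57.3)(0.242) = +13.87 N·m.
Net torque τ = 40.75 N·m.
α = τ/I = 40.75/4.125 = 9.879 rad/s².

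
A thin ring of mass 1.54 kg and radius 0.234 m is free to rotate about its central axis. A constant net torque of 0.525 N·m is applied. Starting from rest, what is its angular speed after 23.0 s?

I = MR² = (1.54)(0.234)² = 0.08432 kg·m².
α = τ/I = 0.525/0.08432 = 6.226 rad/s².
ω = ω₀ + αt = 0 + (6.226)(23.0) = 143.2 rad/s.

ω ≈ 143 rad/s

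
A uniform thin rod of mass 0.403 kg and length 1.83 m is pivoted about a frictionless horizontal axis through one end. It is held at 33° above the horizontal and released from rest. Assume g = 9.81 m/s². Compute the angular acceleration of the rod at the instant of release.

α ≈ 6.74 rad/s²

About the pivot, I = (1/3)ML² = (1/3)(0.403)(1.83)² = 0.4499 kg·m².
The weight acts at the center, a distance L/2 = 0.9150 m from the pivot; τ = Mg(L/2) cos 33° = 3.034 N·m.
α = τ/I = 3.034/0.4499 = 6.744 rad/s².
(Equivalently α = (3g/(2L)) cos 33° = 6.744 rad/s².)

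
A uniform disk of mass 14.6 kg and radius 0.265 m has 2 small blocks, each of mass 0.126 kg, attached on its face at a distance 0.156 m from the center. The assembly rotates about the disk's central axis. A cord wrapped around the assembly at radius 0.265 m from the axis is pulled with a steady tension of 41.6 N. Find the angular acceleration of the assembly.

α ≈ 21.3 rad/s²

I_disk = ½MR² = ½(14.6)(0.265)² = 0.5126 kg·m².
I_blocks = 2·m·r² = 2(0.126)(0.156)² = 0.006133 kg·m².
Total I = 0.5188 kg·m².
τ = F r = (41.6)(0.265) = 11.02 N·m.
α = τ/I = 11.02/0.5188 = 21.25 rad/s².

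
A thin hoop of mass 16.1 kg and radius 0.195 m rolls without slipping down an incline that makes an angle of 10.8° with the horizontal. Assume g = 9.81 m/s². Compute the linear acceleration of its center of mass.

a ≈ 0.919 m/s²

Translation along the incline: Mg sinθ − f = Ma.
Rotation about the center: fR = Iα with I = MR². No-slip gives a = αR, so f = (I/R²)a = M a.
Substituting: Mg sinθ = (1 + 1.000)Ma, so a = g sinθ/(1 + 1.000) = (9.81) sin 10.8° / 2.000 = 0.9191 m/s².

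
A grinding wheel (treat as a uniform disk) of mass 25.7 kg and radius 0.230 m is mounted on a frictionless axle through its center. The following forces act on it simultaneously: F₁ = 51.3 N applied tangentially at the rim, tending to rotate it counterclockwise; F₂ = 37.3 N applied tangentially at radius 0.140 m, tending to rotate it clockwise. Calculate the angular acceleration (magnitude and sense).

α ≈ 9.68 rad/s², counterclockwise

I = ½MR² = (1/2)(25.7)(0.230)² = 0.6798 kg·m².
Taking counterclockwise as positive: τ₁ = +(51.3)(0.230) = +11.80 N·m; τ₂ = −(37.3)(0.140) = −5.222 N·m.
Net torque τ = 6.577 N·m.
α = τ/I = 6.577/0.6798 = 9.675 rad/s².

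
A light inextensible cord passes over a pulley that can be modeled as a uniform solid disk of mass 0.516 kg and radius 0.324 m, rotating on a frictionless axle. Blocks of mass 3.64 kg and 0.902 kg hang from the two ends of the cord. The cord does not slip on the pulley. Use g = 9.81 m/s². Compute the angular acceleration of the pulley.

α ≈ 17.3 rad/s²

I = ½MR² = (1/2)(0.516)(0.324)² = 0.02708 kg·m².
Heavier block: m₁g − T₁ = m₁a. Lighter block: T₂ − m₂g = m₂a.
Pulley: (T₁ − T₂)R = Iα = I(a/R), so T₁ − T₂ = (I/R²)a = (1/2)M_p a = 0.2580·a.
Adding the three: (m₁ − m₂)g = (m₁ + m₂ + 0.2580)a, so a = (3.64 − 0.902)(9.81)/(3.64 + 0.902 + 0.2580) = 5.596 m/s².
α = a/R = 5.596/0.324 = 17.27 rad/s².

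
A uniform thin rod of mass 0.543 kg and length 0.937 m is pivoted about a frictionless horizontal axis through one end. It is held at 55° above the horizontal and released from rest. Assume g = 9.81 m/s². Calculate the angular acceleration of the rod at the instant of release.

About the pivot, I = (1/3)ML² = (1/3)(0.543)(0.937)² = 0.1589 kg·m².
The weight acts at the center, a distance L/2 = 0.4685 m from the pivot; τ = Mg(L/2) cos 55° = 1.431 N·m.
α = τ/I = 1.431/0.1589 = 9.008 rad/s².

α ≈ 9.01 rad/s²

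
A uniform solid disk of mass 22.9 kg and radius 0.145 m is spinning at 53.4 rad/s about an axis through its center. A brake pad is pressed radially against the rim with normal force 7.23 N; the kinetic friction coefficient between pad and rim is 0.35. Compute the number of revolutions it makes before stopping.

I = ½MR² = (1/2)(22.9)(0.145)² = 0.2407 kg·m².
Friction force f = μN = (0.35)(7.23) = 2.530 N at the rim; torque magnitude τ = fR = 0.3669 N·m, opposing ω.
|α| = τ/I = 0.3669/0.2407 = 1.524 rad/s² (deceleration).
ω² = ω₀² − 2|α|θ with ω = 0 ⇒ θ = ω₀²/(2|α|) = 935.4 rad = 148.9 rev.

≈ 149 revolutions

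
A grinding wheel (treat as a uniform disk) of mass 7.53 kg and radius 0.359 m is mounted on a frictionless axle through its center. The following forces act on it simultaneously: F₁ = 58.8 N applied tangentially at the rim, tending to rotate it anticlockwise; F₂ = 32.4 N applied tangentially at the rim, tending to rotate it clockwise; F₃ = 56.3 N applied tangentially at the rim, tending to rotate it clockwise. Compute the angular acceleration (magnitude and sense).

α ≈ 22.1 rad/s², clockwise

I = ½MR² = (1/2)(7.53)(0.359)² = 0.4852 kg·m².
Taking anticlockwise as positive: τ₁ = +(58.8)(0.359) = +21.11 N·m; τ₂ = −(32.4)(0.359) = −11.63 N·m; τ₃ = −(56.3)(0.359) = −20.21 N·m.
Net torque τ = -10.73 N·m.
α = τ/I = -10.73/0.4852 = -22.12 rad/s².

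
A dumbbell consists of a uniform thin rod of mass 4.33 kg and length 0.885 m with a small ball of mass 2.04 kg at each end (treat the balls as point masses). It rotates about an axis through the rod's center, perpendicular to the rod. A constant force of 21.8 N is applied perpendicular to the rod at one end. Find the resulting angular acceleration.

α ≈ 8.92 rad/s²

I_rod = (1/12)ML² = (1/12)(4.33)(0.885)² = 0.2826 kg·m².
I_balls = 2·m·(L/2)² = 2(2.04)(0.4425)² = 0.7989 kg·m².
Total I = 1.082 kg·m².
τ = F·(L/2) = (21.8)(0.443) = 9.646 N·m.
α = τ/I = 9.646/1.082 = 8.920 rad/s².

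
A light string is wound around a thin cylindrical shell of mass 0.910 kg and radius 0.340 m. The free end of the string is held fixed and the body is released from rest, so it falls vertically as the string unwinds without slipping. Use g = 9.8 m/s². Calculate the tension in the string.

Translation: Mg − T = Ma. Rotation about the center: TR = Iα with I = MR².
With a = αR: T = (I/R²)a = M a, so Mg = (1 + 1.000)Ma.
a = g/(1 + 1.000) = 9.8/2.000 = 4.900 m/s².
T = 1.000·M·a = (1.000)(0.910)(4.900) = 4.459 N.

T ≈ 4.46 N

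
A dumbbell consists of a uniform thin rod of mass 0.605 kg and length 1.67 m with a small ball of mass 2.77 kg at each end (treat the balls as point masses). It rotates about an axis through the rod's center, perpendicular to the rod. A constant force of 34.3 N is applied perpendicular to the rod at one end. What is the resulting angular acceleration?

α ≈ 7.15 rad/s²

I_rod = (1/12)ML² = (1/12)(0.605)(1.67)² = 0.1406 kg·m².
I_balls = 2·m·(L/2)² = 2(2.77)(0.8350)² = 3.863 kg·m².
Total I = 4.003 kg·m².
τ = F·(L/2) = (34.3)(0.835) = 28.64 N·m.
α = τ/I = 28.64/4.003 = 7.154 rad/s².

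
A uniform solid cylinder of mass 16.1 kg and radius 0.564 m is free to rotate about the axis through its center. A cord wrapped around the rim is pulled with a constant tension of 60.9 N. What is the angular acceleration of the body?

I = ½MR² = (1/2)(16.1)(0.564)² = 2.561 kg·m².
τ = F R = (60.9)(0.564) = 34.35 N·m.
Newton's second law for rotation, τ = Iα, gives α = τ/I = 34.35/2.561 = 13.41 rad/s².

α ≈ 13.4 rad/s²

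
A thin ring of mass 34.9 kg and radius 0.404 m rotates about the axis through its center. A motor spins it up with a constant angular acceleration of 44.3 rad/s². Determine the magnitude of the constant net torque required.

I = MR² = (34.9)(0.404)² = 5.696 kg·m².
τ = Iα = (5.696)(44.30) = 252.3 N·m.

τ ≈ 252 N·m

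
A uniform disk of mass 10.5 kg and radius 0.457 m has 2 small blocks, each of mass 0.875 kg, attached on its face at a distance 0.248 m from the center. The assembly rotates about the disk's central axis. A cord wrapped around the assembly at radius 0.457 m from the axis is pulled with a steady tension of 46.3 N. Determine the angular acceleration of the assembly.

α ≈ 17.6 rad/s²

I_disk = ½MR² = ½(10.5)(0.457)² = 1.096 kg·m².
I_blocks = 2·m·r² = 2(0.875)(0.248)² = 0.1076 kg·m².
Total I = 1.204 kg·m².
τ = F r = (46.3)(0.457) = 21.16 N·m.
α = τ/I = 21.16/1.204 = 17.57 rad/s².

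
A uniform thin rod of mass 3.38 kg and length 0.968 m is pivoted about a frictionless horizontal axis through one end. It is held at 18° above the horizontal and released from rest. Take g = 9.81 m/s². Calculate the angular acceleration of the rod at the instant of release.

α ≈ 14.5 rad/s²

About the pivot, I = (1/3)ML² = (1/3)(3.38)(0.968)² = 1.056 kg·m².
The weight acts at the center, a distance L/2 = 0.4840 m from the pivot; τ = Mg(L/2) cos 18° = 15.26 N·m.
α = τ/I = 15.26/1.056 = 14.46 rad/s².
(Equivalently α = (3g/(2L)) cos 18° = 14.46 rad/s².)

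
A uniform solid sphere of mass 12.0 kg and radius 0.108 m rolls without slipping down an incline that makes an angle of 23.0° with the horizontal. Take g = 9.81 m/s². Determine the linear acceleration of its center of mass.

a ≈ 2.74 m/s²

Translation along the incline: Mg sinθ − f = Ma.
Rotation about the center: fR = Iα with I = (2/5)MR². No-slip gives a = αR, so f = (I/R²)a = (2/5)M a.
Substituting: Mg sinθ = (1 + 0.4000)Ma, so a = g sinθ/(1 + 0.4000) = (9.81) sin 23.0° / 1.400 = 2.738 m/s².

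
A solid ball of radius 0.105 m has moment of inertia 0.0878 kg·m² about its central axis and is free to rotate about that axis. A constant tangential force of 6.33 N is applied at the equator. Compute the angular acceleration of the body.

τ = F R = (6.33)(0.105) = 0.6646 N·m.
From τ = Iα: α = 0.6646/0.08780 = 7.570 rad/s².

α ≈ 7.57 rad/s²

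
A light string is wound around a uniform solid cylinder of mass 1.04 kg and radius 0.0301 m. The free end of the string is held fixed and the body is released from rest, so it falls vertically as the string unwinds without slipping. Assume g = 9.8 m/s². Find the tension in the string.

Translation: Mg − T = Ma. Rotation about the center: TR = Iα with I = ½MR².
With a = αR: T = (I/R²)a = (1/2)M a, so Mg = (1 + 0.5000)Ma.
a = g/(1 + 0.5000) = 9.8/1.500 = 6.533 m/s².
T = 0.5000·M·a = (0.5000)(1.04)(6.533) = 3.397 N.

T ≈ 3.40 N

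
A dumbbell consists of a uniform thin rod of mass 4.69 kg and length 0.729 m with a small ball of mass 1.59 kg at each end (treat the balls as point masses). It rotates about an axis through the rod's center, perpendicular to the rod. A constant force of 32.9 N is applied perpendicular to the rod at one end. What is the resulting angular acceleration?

α ≈ 19.0 rad/s²

I_rod = (1/12)ML² = (1/12)(4.69)(0.729)² = 0.2077 kg·m².
I_balls = 2·m·(L/2)² = 2(1.59)(0.3645)² = 0.4225 kg·m².
Total I = 0.6302 kg·m².
τ = F·(L/2) = (32.9)(0.364) = 11.99 N·m.
α = τ/I = 11.99/0.6302 = 19.03 rad/s².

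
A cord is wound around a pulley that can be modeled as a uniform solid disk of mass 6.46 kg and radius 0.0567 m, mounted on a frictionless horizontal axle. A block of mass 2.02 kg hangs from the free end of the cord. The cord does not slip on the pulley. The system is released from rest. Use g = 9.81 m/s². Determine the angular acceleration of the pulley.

α ≈ 66.6 rad/s²

I = ½MR² = (1/2)(6.46)(0.0567)² = 0.01038 kg·m².
Block: mg − T = ma. Pulley: TR = Iα. No-slip: a = αR, so T = (I/R²)a = 3.230·a.
Then mg = (m + 3.230)a, so a = (2.02)(9.81)/(2.02 + 3.230) = 3.775 m/s².
α = a/R = 3.775/0.0567 = 66.57 rad/s².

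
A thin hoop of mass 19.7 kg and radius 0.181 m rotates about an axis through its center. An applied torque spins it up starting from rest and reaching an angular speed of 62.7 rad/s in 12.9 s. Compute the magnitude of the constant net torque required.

τ ≈ 3.14 N·m

I = MR² = (19.7)(0.181)² = 0.6454 kg·m².
α = Δω/Δt = (62.7 − 0)/12.9 = 4.860 rad/s².
τ = Iα = (0.6454)(4.860) = 3.137 N·m.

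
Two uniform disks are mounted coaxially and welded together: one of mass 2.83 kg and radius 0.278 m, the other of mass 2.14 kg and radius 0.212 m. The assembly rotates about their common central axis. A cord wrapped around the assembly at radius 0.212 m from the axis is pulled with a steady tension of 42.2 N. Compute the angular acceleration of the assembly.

I = ½M₁R₁² + ½M₂R₂² = ½(2.83)(0.278)² + ½(2.14)(0.212)² = 0.1574 kg·m².
τ = F r = (42.2)(0.212) = 8.946 N·m.
α = τ/I = 8.946/0.1574 = 56.82 rad/s².

α ≈ 56.8 rad/s²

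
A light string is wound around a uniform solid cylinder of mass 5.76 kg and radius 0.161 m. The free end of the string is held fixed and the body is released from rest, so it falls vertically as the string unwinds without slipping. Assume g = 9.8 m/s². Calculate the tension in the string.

Translation: Mg − T = Ma. Rotation about the center: TR = Iα with I = ½MR².
With a = αR: T = (I/R²)a = (1/2)M a, so Mg = (1 + 0.5000)Ma.
a = g/(1 + 0.5000) = 9.8/1.500 = 6.533 m/s².
T = 0.5000·M·a = (0.5000)(5.76)(6.533) = 18.82 N.

T ≈ 18.8 N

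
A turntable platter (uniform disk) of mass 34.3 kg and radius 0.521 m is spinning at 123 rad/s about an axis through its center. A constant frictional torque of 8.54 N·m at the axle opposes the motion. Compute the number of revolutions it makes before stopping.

≈ 656 revolutions

I = ½MR² = (1/2)(34.3)(0.521)² = 4.655 kg·m².
The net torque has magnitude 8.54 N·m, opposing ω.
|α| = τ/I = 8.540/4.655 = 1.835 rad/s² (deceleration).
ω² = ω₀² − 2|α|θ with ω = 0 ⇒ θ = ω₀²/(2|α|) = 4123 rad = 656.3 rev.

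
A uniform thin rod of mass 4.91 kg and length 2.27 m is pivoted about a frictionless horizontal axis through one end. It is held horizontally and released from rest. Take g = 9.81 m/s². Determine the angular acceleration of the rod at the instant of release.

α ≈ 6.48 rad/s²

About the pivot, I = (1/3)ML² = (1/3)(4.91)(2.27)² = 8.434 kg·m².
The weight acts at the center, a distance L/2 = 1.135 m from the pivot; τ = Mg(L/2) = 54.67 N·m.
α = τ/I = 54.67/8.434 = 6.482 rad/s².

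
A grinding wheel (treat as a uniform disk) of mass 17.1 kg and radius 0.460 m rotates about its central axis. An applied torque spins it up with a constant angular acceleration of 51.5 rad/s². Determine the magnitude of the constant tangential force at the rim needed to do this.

F ≈ 203 N

I = ½MR² = (1/2)(17.1)(0.460)² = 1.809 kg·m².
The required torque is τ = Iα = (1.809)(51.50) = 93.17 N·m.
A tangential force at the rim gives τ = FR, so F = τ/R = 93.17/0.460 = 202.5 N.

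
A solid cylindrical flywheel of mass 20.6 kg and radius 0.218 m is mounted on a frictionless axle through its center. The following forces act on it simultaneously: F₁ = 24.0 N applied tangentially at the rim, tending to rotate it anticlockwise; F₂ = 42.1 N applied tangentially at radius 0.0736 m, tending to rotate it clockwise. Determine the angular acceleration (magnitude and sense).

I = ½MR² = (1/2)(20.6)(0.218)² = 0.4895 kg·m².
Taking anticlockwise as positive: τ₁ = +(24.0)(0.218) = +5.232 N·m; τ₂ = −(42.1)(0.0736) = −3.099 N·m.
Net torque τ = 2.133 N·m.
α = τ/I = 2.133/0.4895 = 4.358 rad/s².

α ≈ 4.36 rad/s², anticlockwise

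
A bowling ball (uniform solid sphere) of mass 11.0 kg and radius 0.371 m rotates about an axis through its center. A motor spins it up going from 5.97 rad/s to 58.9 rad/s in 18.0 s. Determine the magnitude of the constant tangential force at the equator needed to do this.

I = (2/5)MR² = (2/5)(11.0)(0.371)² = 0.6056 kg·m².
α = Δω/Δt = (58.9 − 5.97)/18.0 = 2.941 rad/s².
The required torque is τ = Iα = (0.6056)(2.941) = 1.781 N·m.
A tangential force at the equator gives τ = FR, so F = τ/R = 1.781/0.371 = 4.800 N.

F ≈ 4.80 N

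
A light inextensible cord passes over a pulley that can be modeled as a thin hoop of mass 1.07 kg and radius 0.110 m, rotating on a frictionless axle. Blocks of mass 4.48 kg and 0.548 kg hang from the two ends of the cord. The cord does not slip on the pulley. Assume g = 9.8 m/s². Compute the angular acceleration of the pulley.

α ≈ 57.4 rad/s²

I = MR² = (1.07)(0.110)² = 0.01295 kg·m².
Heavier block: m₁g − T₁ = m₁a. Lighter block: T₂ − m₂g = m₂a.
Pulley: (T₁ − T₂)R = Iα = I(a/R), so T₁ − T₂ = (I/R²)a = 1·M_p a = 1.070·a.
Adding the three: (m₁ − m₂)g = (m₁ + m₂ + 1.070)a, so a = (4.48 − 0.548)(9.8)/(4.48 + 0.548 + 1.070) = 6.319 m/s².
α = a/R = 6.319/0.110 = 57.45 rad/s².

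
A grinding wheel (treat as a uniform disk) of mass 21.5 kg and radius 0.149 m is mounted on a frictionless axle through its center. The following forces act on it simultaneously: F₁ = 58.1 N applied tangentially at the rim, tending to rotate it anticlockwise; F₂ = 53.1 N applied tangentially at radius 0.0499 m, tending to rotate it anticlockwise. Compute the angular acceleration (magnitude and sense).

α ≈ 47.4 rad/s², anticlockwise

I = ½MR² = (1/2)(21.5)(0.149)² = 0.2387 kg·m².
Taking anticlockwise as positive: τ₁ = +(58.1)(0.149) = +8.657 N·m; τ₂ = +(53.1)(0.0499) = +2.650 N·m.
Net torque τ = 11.31 N·m.
α = τ/I = 11.31/0.2387 = 47.38 rad/s².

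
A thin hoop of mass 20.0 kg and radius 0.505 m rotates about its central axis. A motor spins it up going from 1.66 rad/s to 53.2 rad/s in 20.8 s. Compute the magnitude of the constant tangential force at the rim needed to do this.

F ≈ 25.0 N

I = MR² = (20.0)(0.505)² = 5.101 kg·m².
α = Δω/Δt = (53.2 − 1.66)/20.8 = 2.478 rad/s².
The required torque is τ = Iα = (5.101)(2.478) = 12.64 N·m.
A tangential force at the rim gives τ = FR, so F = τ/R = 12.64/0.505 = 25.03 N.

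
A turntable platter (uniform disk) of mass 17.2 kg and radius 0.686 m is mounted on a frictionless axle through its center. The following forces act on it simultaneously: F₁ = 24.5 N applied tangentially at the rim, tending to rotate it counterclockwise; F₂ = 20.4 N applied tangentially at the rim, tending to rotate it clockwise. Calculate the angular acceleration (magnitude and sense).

α ≈ 0.695 rad/s², counterclockwise

I = ½MR² = (1/2)(17.2)(0.686)² = 4.047 kg·m².
Taking counterclockwise as positive: τ₁ = +(24.5)(0.686) = +16.81 N·m; τ₂ = −(20.4)(0.686) = −13.99 N·m.
Net torque τ = 2.813 N·m.
α = τ/I = 2.813/4.047 = 0.6950 rad/s².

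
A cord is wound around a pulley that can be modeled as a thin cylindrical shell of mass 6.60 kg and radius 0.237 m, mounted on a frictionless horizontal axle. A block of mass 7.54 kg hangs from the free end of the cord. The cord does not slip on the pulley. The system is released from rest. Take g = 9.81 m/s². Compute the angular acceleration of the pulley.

α ≈ 22.1 rad/s²

I = MR² = (6.60)(0.237)² = 0.3707 kg·m².
Block: mg − T = ma. Pulley: TR = Iα. No-slip: a = αR, so T = (I/R²)a = 6.600·a.
Then mg = (m + 6.600)a, so a = (7.54)(9.81)/(7.54 + 6.600) = 5.231 m/s².
α = a/R = 5.231/0.237 = 22.07 rad/s².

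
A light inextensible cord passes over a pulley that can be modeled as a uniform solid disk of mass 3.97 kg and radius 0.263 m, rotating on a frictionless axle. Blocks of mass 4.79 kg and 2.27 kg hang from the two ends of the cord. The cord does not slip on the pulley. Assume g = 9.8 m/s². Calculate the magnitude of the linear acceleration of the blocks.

a ≈ 2.73 m/s²

I = ½MR² = (1/2)(3.97)(0.263)² = 0.1373 kg·m².
Heavier block: m₁g − T₁ = m₁a. Lighter block: T₂ − m₂g = m₂a.
Pulley: (T₁ − T₂)R = Iα = I(a/R), so T₁ − T₂ = (I/R²)a = (1/2)M_p a = 1.985·a.
Adding the three: (m₁ − m₂)g = (m₁ + m₂ + 1.985)a, so a = (4.79 − 2.27)(9.8)/(4.79 + 2.27 + 1.985) = 2.730 m/s².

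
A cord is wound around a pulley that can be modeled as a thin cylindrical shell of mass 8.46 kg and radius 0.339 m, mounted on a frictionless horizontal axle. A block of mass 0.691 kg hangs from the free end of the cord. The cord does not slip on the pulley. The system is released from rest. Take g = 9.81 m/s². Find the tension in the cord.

T ≈ 6.27 N

I = MR² = (8.46)(0.339)² = 0.9722 kg·m².
Block: mg − T = ma. Pulley: TR = Iα. No-slip: a = αR, so T = (I/R²)a = 8.460·a.
Then mg = (m + 8.460)a, so a = (0.691)(9.81)/(0.691 + 8.460) = 0.7408 m/s².
T = 8.460·a = 6.267 N.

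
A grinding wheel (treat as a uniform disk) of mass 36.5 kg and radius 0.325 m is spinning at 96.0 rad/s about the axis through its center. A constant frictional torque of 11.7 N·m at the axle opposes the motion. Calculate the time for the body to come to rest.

t ≈ 15.8 s

I = ½MR² = (1/2)(36.5)(0.325)² = 1.928 kg·m².
The net torque has magnitude 11.7 N·m, opposing ω.
|α| = τ/I = 11.70/1.928 = 6.070 rad/s² (deceleration).
0 = ω₀ − |α|t ⇒ t = ω₀/|α| = 96.0/6.070 = 15.82 s.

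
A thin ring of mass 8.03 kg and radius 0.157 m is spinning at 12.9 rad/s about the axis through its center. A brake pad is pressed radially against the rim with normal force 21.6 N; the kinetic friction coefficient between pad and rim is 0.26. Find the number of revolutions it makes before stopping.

≈ 2.97 revolutions

I = MR² = (8.03)(0.157)² = 0.1979 kg·m².
Friction force f = μN = (0.26)(21.6) = 5.616 N at the rim; torque magnitude τ = fR = 0.8817 N·m, opposing ω.
|α| = τ/I = 0.8817/0.1979 = 4.455 rad/s² (deceleration).
ω² = ω₀² − 2|α|θ with ω = 0 ⇒ θ = ω₀²/(2|α|) = 18.68 rad = 2.973 rev.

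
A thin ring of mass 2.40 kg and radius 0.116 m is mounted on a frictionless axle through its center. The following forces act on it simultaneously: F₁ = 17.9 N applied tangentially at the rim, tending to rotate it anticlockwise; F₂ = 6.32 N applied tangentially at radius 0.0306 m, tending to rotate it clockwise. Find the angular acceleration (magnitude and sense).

α ≈ 58.3 rad/s², anticlockwise

I = MR² = (2.40)(0.116)² = 0.03229 kg·m².
Taking anticlockwise as positive: τ₁ = +(17.9)(0.116) = +2.076 N·m; τ₂ = −(6.32)(0.0306) = −0.1934 N·m.
Net torque τ = 1.883 N·m.
α = τ/I = 1.883/0.03229 = 58.31 rad/s².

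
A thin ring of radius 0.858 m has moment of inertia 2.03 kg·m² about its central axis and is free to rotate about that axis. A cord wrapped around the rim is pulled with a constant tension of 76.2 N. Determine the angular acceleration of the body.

τ = F R = (76.2)(0.858) = 65.38 N·m.
Newton's second law for rotation, τ = Iα, gives α = τ/I = 65.38/2.030 = 32.21 rad/s².

α ≈ 32.2 rad/s²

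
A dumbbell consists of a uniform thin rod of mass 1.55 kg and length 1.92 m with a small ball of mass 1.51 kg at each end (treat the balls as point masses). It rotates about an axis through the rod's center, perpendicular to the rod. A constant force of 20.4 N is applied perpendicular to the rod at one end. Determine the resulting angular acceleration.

I_rod = (1/12)ML² = (1/12)(1.55)(1.92)² = 0.4762 kg·m².
I_balls = 2·m·(L/2)² = 2(1.51)(0.9600)² = 2.783 kg·m².
Total I = 3.259 kg·m².
τ = F·(L/2) = (20.4)(0.960) = 19.58 N·m.
α = τ/I = 19.58/3.259 = 6.008 rad/s².

α ≈ 6.01 rad/s²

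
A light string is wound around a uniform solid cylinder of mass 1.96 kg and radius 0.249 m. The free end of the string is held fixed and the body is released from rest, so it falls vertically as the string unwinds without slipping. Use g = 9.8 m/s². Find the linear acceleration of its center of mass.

a ≈ 6.53 m/s²

Translation: Mg − T = Ma. Rotation about the center: TR = Iα with I = ½MR².
With a = αR: T = (I/R²)a = (1/2)M a, so Mg = (1 + 0.5000)Ma.
a = g/(1 + 0.5000) = 9.8/1.500 = 6.533 m/s².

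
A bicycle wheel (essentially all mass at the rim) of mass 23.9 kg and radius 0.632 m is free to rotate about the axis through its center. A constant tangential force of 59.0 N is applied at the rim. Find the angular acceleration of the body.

I = MR² = (23.9)(0.632)² = 9.546 kg·m².
τ = F R = (59.0)(0.632) = 37.29 N·m.
From τ = Iα: α = 37.29/9.546 = 3.906 rad/s².

α ≈ 3.91 rad/s²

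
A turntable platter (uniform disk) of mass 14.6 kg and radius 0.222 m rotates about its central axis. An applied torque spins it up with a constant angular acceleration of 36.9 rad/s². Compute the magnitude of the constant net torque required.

I = ½MR² = (1/2)(14.6)(0.222)² = 0.3598 kg·m².
τ = Iα = (0.3598)(36.90) = 13.28 N·m.

τ ≈ 13.3 N·m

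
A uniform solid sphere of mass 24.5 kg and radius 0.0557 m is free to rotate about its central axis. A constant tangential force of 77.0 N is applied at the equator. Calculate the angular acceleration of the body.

I = (2/5)MR² = (2/5)(24.5)(0.0557)² = 0.03040 kg·m².
τ = F R = (77.0)(0.0557) = 4.289 N·m.
Newton's second law for rotation, τ = Iα, gives α = τ/I = 4.289/0.03040 = 141.1 rad/s².

α ≈ 141 rad/s²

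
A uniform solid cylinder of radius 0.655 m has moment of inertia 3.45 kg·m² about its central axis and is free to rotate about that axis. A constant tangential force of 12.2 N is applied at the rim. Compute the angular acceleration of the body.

τ = F R = (12.2)(0.655) = 7.991 N·m.
Newton's second law for rotation, τ = Iα, gives α = τ/I = 7.991/3.450 = 2.316 rad/s².

α ≈ 2.32 rad/s²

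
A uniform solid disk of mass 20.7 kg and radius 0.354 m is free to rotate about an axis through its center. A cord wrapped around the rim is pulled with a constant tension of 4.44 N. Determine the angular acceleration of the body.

α ≈ 1.21 rad/s²

I = ½MR² = (1/2)(20.7)(0.354)² = 1.297 kg·m².
τ = F R = (4.44)(0.354) = 1.572 N·m.
Newton's second law for rotation, τ = Iα, gives α = τ/I = 1.572/1.297 = 1.212 rad/s².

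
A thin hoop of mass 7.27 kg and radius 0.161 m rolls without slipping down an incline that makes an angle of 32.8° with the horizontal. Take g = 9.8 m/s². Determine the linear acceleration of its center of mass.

Translation along the incline: Mg sinθ − f = Ma.
Rotation about the center: fR = Iα with I = MR². No-slip gives a = αR, so f = (I/R²)a = M a.
Substituting: Mg sinθ = (1 + 1.000)Ma, so a = g sinθ/(1 + 1.000) = (9.8) sin 32.8° / 2.000 = 2.654 m/s².

a ≈ 2.65 m/s²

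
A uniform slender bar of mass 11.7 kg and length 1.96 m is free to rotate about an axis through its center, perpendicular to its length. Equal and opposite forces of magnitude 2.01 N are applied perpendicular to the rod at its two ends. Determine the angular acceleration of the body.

I = (1/12)ML² = (1/12)(11.7)(1.96)² = 3.746 kg·m².
The couple gives τ = F·(L/2) + F·(L/2) = F L = (2.01)(1.96) = 3.940 N·m.
From τ = Iα: α = 3.940/3.746 = 1.052 rad/s².

α ≈ 1.05 rad/s²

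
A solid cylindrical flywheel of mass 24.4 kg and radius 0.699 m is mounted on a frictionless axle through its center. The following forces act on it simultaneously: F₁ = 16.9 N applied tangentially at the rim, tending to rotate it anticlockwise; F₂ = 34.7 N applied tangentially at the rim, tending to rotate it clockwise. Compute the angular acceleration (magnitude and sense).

I = ½MR² = (1/2)(24.4)(0.699)² = 5.961 kg·m².
Taking anticlockwise as positive: τ₁ = +(16.9)(0.699) = +11.81 N·m; τ₂ = −(34.7)(0.699) = −24.26 N·m.
Net torque τ = -12.44 N·m.
α = τ/I = -12.44/5.961 = -2.087 rad/s².

α ≈ 2.09 rad/s², clockwise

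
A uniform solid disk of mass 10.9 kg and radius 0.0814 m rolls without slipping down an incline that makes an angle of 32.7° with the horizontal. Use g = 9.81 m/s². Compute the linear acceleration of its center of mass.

a ≈ 3.53 m/s²

Translation along the incline: Mg sinθ − f = Ma.
Rotation about the center: fR = Iα with I = ½MR². No-slip gives a = αR, so f = (I/R²)a = (1/2)M a.
Substituting: Mg sinθ = (1 + 0.5000)Ma, so a = g sinθ/(1 + 0.5000) = (9.81) sin 32.7° / 1.500 = 3.533 m/s².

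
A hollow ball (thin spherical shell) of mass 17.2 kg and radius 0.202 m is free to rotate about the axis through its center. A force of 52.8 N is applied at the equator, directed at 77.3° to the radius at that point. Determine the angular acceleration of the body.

I = (2/3)MR² = (2/3)(17.2)(0.202)² = 0.4679 kg·m².
Only the tangential component produces torque: τ = F R sinθ = (52.8)(0.202) sin 77.3° = 10.40 N·m.
Newton's second law for rotation, τ = Iα, gives α = τ/I = 10.40/0.4679 = 22.24 rad/s².

α ≈ 22.2 rad/s²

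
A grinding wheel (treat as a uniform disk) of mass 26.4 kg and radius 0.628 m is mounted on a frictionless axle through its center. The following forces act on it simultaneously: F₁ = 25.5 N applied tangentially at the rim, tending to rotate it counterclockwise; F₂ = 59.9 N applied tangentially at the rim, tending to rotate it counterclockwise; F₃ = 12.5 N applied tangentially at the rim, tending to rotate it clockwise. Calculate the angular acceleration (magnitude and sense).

α ≈ 8.79 rad/s², counterclockwise

I = ½MR² = (1/2)(26.4)(0.628)² = 5.206 kg·m².
Taking counterclockwise as positive: τ₁ = +(25.5)(0.628) = +16.01 N·m; τ₂ = +(59.9)(0.628) = +37.62 N·m; τ₃ = −(12.5)(0.628) = −7.850 N·m.
Net torque τ = 45.78 N·m.
α = τ/I = 45.78/5.206 = 8.794 rad/s².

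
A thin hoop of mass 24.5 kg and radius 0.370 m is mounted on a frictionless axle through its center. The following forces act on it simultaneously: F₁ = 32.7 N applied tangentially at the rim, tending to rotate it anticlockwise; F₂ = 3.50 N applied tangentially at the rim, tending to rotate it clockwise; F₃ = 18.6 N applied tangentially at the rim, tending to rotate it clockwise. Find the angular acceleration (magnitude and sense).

α ≈ 1.17 rad/s², anticlockwise

I = MR² = (24.5)(0.370)² = 3.354 kg·m².
Taking anticlockwise as positive: τ₁ = +(32.7)(0.370) = +12.10 N·m; τ₂ = −(3.50)(0.370) = −1.295 N·m; τ₃ = −(18.6)(0.370) = −6.882 N·m.
Net torque τ = 3.922 N·m.
α = τ/I = 3.922/3.354 = 1.169 rad/s².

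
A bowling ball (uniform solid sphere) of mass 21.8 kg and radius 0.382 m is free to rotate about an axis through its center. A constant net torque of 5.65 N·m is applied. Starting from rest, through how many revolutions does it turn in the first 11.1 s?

≈ 43.5 revolutions

I = (2/5)MR² = (2/5)(21.8)(0.382)² = 1.272 kg·m².
α = τ/I = 5.65/1.272 = 4.440 rad/s².
θ = ½αt² = ½(4.440)(11.1)² = 273.5 rad.
Revolutions = θ/(2π) = 43.54.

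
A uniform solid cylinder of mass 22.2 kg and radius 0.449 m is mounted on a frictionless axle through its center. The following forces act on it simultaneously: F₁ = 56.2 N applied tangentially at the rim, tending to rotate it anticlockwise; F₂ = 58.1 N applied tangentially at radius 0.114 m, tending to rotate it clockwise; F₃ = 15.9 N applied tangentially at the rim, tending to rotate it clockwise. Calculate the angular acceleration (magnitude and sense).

α ≈ 5.13 rad/s², anticlockwise

I = ½MR² = (1/2)(22.2)(0.449)² = 2.238 kg·m².
Taking anticlockwise as positive: τ₁ = +(56.2)(0.449) = +25.23 N·m; τ₂ = −(58.1)(0.114) = −6.623 N·m; τ₃ = −(15.9)(0.449) = −7.139 N·m.
Net torque τ = 11.47 N·m.
α = τ/I = 11.47/2.238 = 5.126 rad/s².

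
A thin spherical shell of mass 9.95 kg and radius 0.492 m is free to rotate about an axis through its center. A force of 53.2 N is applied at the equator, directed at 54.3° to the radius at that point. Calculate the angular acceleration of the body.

α ≈ 13.2 rad/s²

I = (2/3)MR² = (2/3)(9.95)(0.492)² = 1.606 kg·m².
Only the tangential component produces torque: τ = F R sinθ = (53.2)(0.492) sin 54.3° = 21.26 N·m.
From τ = Iα: α = 21.26/1.606 = 13.24 rad/s².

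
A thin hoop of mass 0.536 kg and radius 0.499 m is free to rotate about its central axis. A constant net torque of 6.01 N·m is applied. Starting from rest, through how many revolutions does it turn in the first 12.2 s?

I = MR² = (0.536)(0.499)² = 0.1335 kg·m².
α = τ/I = 6.01/0.1335 = 45.03 rad/s².
θ = ½αt² = ½(45.03)(12.2)² = 3351 rad.
Revolutions = θ/(2π) = 533.4.

≈ 533 revolutions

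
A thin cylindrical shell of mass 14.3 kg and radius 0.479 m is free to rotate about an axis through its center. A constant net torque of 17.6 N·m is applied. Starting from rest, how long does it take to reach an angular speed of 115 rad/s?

I = MR² = (14.3)(0.479)² = 3.281 kg·m².
α = τ/I = 17.6/3.281 = 5.364 rad/s².
ω = αt ⇒ t = ω/α = 115/5.364 = 21.44 s.

t ≈ 21.4 s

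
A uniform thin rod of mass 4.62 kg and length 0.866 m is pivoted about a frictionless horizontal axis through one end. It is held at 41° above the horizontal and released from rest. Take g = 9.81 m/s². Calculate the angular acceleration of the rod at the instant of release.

About the pivot, I = (1/3)ML² = (1/3)(4.62)(0.866)² = 1.155 kg·m².
The weight acts at the center, a distance L/2 = 0.4330 m from the pivot; τ = Mg(L/2) cos 41° = 14.81 N·m.
α = τ/I = 14.81/1.155 = 12.82 rad/s².
(Equivalently α = (3g/(2L)) cos 41° = 12.82 rad/s².)

α ≈ 12.8 rad/s²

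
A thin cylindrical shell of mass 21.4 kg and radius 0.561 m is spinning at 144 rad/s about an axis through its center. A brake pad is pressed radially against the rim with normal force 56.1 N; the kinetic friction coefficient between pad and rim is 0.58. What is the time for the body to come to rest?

t ≈ 53.1 s

I = MR² = (21.4)(0.561)² = 6.735 kg·m².
Friction force f = μN = (0.58)(56.1) = 32.54 N at the rim; torque magnitude τ = fR = 18.25 N·m, opposing ω.
|α| = τ/I = 18.25/6.735 = 2.710 rad/s² (deceleration).
0 = ω₀ − |α|t ⇒ t = ω₀/|α| = 144/2.710 = 53.13 s.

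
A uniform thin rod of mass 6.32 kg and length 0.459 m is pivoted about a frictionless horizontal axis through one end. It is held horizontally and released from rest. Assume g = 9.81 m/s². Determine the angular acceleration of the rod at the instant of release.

About the pivot, I = (1/3)ML² = (1/3)(6.32)(0.459)² = 0.4438 kg·m².
The weight acts at the center, a distance L/2 = 0.2295 m from the pivot; τ = Mg(L/2) = 14.23 N·m.
α = τ/I = 14.23/0.4438 = 32.06 rad/s².

α ≈ 32.1 rad/s²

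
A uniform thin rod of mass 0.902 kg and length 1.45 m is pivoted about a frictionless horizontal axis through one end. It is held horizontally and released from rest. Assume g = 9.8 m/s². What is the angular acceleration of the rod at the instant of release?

α ≈ 10.1 rad/s²

About the pivot, I = (1/3)ML² = (1/3)(0.902)(1.45)² = 0.6322 kg·m².
The weight acts at the center, a distance L/2 = 0.7250 m from the pivot; τ = Mg(L/2) = 6.409 N·m.
α = τ/I = 6.409/0.6322 = 10.14 rad/s².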